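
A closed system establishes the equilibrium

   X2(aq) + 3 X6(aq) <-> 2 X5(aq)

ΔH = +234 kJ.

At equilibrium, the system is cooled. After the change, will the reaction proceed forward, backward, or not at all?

The forward reaction is endothermic. Lowering T favours the exothermic direction — shift to the left.

left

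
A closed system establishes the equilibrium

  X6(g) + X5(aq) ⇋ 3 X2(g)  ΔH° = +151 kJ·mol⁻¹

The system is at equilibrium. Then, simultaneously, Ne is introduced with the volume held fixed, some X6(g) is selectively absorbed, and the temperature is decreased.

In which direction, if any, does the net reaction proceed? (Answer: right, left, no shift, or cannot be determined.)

At constant volume, adding an inert gas leaves every reacting species' partial pressure unchanged, so Q is unchanged — no shift from this change.
Removing X6 (g), a reactant, drives the reaction to the left.
The forward reaction is endothermic. Lowering T favours the exothermic direction — shift to the left.
Only the nonzero effect(s) matter; the net shift is to the left.

left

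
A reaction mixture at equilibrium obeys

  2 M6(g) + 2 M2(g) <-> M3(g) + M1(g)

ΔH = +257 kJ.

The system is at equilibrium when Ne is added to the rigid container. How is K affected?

The equilibrium constant depends only on temperature. This perturbation changes neither the position of equilibrium nor K.

unchanged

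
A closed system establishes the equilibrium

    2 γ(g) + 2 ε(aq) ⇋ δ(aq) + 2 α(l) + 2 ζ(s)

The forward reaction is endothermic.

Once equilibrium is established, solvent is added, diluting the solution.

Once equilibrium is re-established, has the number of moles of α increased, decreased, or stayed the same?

decreases

Dilution lowers every aqueous concentration by the same factor. Δn_aq = 1 − 2 = -1, so the system shifts toward the side with more dissolved moles — to the left.
The net shift is to the left. α is a product, so its amount decreases.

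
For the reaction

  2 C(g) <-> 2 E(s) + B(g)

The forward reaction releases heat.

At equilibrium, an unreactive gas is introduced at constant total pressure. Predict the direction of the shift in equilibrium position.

left

Adding inert gas at constant total pressure expands the volume and lowers every reacting partial pressure. With Δn_gas = 1 − 2 = -1, Q moves away from K toward the side with fewer gas moles, so the system shifts toward the side with more gas moles — to the left.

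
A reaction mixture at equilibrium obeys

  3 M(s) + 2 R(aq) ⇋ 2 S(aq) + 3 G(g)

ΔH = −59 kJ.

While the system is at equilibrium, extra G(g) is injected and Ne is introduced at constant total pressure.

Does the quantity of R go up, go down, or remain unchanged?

cannot be determined

Adding G (g), a product, drives the reaction to the left.
Adding inert gas at constant total pressure expands the volume and lowers every reacting partial pressure. With Δn_gas = 3 − 0 = +3, Q moves away from K toward the side with fewer gas moles, so the system shifts toward the side with more gas moles — to the right.
The two effects oppose each other, so the net shift — and hence the change in R — cannot be determined from the given information.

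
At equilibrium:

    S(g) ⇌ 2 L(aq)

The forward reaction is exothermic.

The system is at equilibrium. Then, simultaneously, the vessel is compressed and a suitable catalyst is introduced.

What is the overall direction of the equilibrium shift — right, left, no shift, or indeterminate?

right

Gas moles: reactants 1, products 0 (Δn_gas = -1). Compression shifts the system toward the side with fewer moles of gas — to the right.
A catalyst speeds both forward and reverse rates equally; it changes neither Q nor K — no shift from this change.
Only the nonzero effect(s) matter; the net shift is to the right.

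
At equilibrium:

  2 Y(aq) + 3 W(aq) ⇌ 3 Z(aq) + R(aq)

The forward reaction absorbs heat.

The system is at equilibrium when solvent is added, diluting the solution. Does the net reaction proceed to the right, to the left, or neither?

Dilution lowers every aqueous concentration by the same factor. Δn_aq = 4 − 5 = -1, so the system shifts toward the side with more dissolved moles — to the left.

left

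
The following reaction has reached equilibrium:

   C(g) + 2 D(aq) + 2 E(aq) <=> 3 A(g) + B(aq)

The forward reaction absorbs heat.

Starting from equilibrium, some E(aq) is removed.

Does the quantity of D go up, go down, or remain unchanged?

increases

Removing E (aq), a reactant, drives the reaction to the left.
The net shift is to the left. D is a reactant, so its amount increases.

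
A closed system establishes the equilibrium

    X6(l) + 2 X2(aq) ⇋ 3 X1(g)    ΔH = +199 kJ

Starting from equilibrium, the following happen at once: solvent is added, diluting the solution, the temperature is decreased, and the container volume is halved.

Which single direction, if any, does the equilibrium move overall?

left

Dilution lowers every aqueous concentration by the same factor. Δn_aq = 0 − 2 = -2, so the system shifts toward the side with more dissolved moles — to the left.
The forward reaction is endothermic. Lowering T favours the exothermic direction — shift to the left.
Gas moles: reactants 0, products 3 (Δn_gas = +3). Compression shifts the system toward the side with fewer moles of gas — to the left.
All effects act in the same direction — net shift to the left.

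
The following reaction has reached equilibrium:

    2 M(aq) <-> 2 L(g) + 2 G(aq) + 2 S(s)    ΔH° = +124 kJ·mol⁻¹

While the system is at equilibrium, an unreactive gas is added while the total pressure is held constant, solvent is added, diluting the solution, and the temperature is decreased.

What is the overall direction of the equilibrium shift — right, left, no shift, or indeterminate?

Adding inert gas at constant total pressure expands the volume and lowers every reacting partial pressure. With Δn_gas = 2 − 0 = +2, Q moves away from K toward the side with fewer gas moles, so the system shifts toward the side with more gas moles — to the right.
Dilution scales every aqueous concentration by the same factor. Δn_aq = 2 − 2 = 0, so Q is unchanged — no shift.
The forward reaction is endothermic. Lowering T favours the exothermic direction — shift to the left.
The individual effects push in opposite directions; without quantitative information the net direction cannot be determined.

cannot be determined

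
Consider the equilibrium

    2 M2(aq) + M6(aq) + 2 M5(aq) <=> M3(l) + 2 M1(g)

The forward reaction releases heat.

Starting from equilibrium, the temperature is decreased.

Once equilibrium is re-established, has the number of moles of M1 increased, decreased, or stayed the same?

The forward reaction is exothermic. Lowering T favours the exothermic direction — shift to the right.
The net shift is to the right. M1 is a product, so its amount increases.

increases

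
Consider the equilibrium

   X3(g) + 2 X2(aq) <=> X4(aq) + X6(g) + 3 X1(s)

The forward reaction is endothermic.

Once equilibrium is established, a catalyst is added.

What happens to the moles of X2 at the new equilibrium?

unchanged

A catalyst speeds both forward and reverse rates equally; it changes neither Q nor K — no shift from this change.
No net shift occurs, so the amount of X2 is unchanged.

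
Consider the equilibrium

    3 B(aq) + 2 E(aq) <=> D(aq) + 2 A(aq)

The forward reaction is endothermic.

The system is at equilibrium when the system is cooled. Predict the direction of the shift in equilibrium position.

The forward reaction is endothermic. Lowering T favours the exothermic direction — shift to the left.

left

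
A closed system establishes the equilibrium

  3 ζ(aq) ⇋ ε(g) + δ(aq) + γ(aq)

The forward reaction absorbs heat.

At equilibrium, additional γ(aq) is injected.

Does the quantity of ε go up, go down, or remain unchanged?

decreases

Adding γ (aq), a product, drives the reaction to the left.
The net shift is to the left. ε is a product, so its amount decreases.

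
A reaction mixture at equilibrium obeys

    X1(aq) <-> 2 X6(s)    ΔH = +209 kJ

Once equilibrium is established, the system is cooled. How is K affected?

decreases

K depends on temperature via the van 't Hoff relation. The forward reaction is endothermic, so lowering T decreases K.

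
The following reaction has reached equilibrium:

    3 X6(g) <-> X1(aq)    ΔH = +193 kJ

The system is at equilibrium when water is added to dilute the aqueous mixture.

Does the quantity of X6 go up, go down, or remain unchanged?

decreases

Dilution lowers every aqueous concentration by the same factor. Δn_aq = 1 − 0 = +1, so the system shifts toward the side with more dissolved moles — to the right.
The net shift is to the right. X6 is a reactant, so its amount decreases.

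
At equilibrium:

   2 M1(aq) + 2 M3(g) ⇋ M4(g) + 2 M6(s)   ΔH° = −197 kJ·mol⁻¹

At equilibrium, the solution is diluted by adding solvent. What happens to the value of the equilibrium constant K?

unchanged

The equilibrium constant depends only on temperature. This perturbation may move the position of equilibrium, but since T is unchanged, K itself is unchanged.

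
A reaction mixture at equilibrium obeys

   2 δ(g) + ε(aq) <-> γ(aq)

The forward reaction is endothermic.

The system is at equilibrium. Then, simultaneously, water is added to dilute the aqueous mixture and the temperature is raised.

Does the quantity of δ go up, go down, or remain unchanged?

decreases

Dilution scales every aqueous concentration by the same factor. Δn_aq = 1 − 1 = 0, so Q is unchanged — no shift.
The forward reaction is endothermic. Raising T favours the endothermic direction — shift to the right.
The net shift is to the right. δ is a reactant, so its amount decreases.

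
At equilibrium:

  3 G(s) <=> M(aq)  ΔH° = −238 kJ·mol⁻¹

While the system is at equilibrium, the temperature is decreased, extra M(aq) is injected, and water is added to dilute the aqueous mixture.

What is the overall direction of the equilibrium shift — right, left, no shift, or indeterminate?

The forward reaction is exothermic. Lowering T favours the exothermic direction — shift to the right.
Adding M (aq), a product, drives the reaction to the left.
Dilution lowers every aqueous concentration by the same factor. Δn_aq = 1 − 0 = +1, so the system shifts toward the side with more dissolved moles — to the right.
The individual effects push in opposite directions; without quantitative information the net direction cannot be determined.

cannot be determined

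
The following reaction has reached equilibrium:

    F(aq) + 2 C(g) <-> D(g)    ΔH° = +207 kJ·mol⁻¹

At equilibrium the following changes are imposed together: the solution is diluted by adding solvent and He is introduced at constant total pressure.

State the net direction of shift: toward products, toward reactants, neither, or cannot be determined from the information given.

Dilution lowers every aqueous concentration by the same factor. Δn_aq = 0 − 1 = -1, so the system shifts toward the side with more dissolved moles — to the left.
Adding inert gas at constant total pressure expands the volume and lowers every reacting partial pressure. With Δn_gas = 1 − 2 = -1, Q moves away from K toward the side with fewer gas moles, so the system shifts toward the side with more gas moles — to the left.
All effects act in the same direction — net shift to the left.

left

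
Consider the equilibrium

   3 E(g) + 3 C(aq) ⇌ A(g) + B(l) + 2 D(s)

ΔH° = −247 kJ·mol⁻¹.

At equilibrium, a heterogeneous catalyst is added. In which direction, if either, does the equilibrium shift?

no shift

A catalyst speeds both forward and reverse rates equally; it changes neither Q nor K — no shift from this change.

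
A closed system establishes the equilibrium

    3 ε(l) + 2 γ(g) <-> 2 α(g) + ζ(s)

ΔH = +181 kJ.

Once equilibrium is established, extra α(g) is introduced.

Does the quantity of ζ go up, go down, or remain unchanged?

Adding α (g), a product, drives the reaction to the left.
The net shift is to the left. ζ is a product, so its amount decreases.

decreases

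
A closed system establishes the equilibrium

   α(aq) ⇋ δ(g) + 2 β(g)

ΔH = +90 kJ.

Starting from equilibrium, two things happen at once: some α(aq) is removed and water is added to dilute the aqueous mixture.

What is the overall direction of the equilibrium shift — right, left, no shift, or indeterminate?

left

Removing α (aq), a reactant, drives the reaction to the left.
Dilution lowers every aqueous concentration by the same factor. Δn_aq = 0 − 1 = -1, so the system shifts toward the side with more dissolved moles — to the left.
All effects act in the same direction — net shift to the left.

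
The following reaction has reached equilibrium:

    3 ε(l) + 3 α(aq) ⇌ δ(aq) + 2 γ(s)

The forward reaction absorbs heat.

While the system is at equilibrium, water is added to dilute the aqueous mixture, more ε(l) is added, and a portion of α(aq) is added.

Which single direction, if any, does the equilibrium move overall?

cannot be determined

Dilution lowers every aqueous concentration by the same factor. Δn_aq = 1 − 3 = -2, so the system shifts toward the side with more dissolved moles — to the left.
ε is a pure liquid; its activity is 1 regardless of amount, so Q is unaffected — no shift from this change.
Adding α (aq), a reactant, drives the reaction to the right.
The individual effects push in opposite directions; without quantitative information the net direction cannot be determined.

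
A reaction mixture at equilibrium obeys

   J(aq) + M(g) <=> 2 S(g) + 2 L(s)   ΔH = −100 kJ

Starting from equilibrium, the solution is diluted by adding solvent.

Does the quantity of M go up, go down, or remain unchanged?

Dilution lowers every aqueous concentration by the same factor. Δn_aq = 0 − 1 = -1, so the system shifts toward the side with more dissolved moles — to the left.
The net shift is to the left. M is a reactant, so its amount increases.

increases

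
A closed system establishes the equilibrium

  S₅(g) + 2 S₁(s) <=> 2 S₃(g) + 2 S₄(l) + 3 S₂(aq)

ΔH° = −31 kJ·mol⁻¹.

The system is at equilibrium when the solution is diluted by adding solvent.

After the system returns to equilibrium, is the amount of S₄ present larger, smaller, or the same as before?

Dilution lowers every aqueous concentration by the same factor. Δn_aq = 3 − 0 = +3, so the system shifts toward the side with more dissolved moles — to the right.
The net shift is to the right. S₄ is a product, so its amount increases.

increases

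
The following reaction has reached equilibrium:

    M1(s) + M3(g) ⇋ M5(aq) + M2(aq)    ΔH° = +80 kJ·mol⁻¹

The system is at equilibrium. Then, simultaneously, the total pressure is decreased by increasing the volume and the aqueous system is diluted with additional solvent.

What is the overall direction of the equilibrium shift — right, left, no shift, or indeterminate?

cannot be determined

Gas moles: reactants 1, products 0 (Δn_gas = -1). Expansion shifts the system toward the side with more moles of gas — to the left.
Dilution lowers every aqueous concentration by the same factor. Δn_aq = 2 − 0 = +2, so the system shifts toward the side with more dissolved moles — to the right.
The individual effects push in opposite directions; without quantitative information the net direction cannot be determined.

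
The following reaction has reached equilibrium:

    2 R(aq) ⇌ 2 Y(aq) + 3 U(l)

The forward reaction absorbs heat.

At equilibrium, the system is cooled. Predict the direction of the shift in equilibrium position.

The forward reaction is endothermic. Lowering T favours the exothermic direction — shift to the left.

left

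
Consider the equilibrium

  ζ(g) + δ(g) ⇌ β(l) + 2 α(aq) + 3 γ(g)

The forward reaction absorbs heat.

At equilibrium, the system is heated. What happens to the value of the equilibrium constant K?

K depends on temperature via the van 't Hoff relation. The forward reaction is endothermic, so raising T increases K.

increases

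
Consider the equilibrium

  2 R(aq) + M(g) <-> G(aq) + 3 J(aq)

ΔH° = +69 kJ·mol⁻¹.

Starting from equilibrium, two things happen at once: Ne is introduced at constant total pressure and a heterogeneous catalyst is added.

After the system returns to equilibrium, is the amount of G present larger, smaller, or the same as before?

decreases

Adding inert gas at constant total pressure expands the volume and lowers every reacting partial pressure. With Δn_gas = 0 − 1 = -1, Q moves away from K toward the side with fewer gas moles, so the system shifts toward the side with more gas moles — to the left.
A catalyst speeds both forward and reverse rates equally; it changes neither Q nor K — no shift from this change.
The net shift is to the left. G is a product, so its amount decreases.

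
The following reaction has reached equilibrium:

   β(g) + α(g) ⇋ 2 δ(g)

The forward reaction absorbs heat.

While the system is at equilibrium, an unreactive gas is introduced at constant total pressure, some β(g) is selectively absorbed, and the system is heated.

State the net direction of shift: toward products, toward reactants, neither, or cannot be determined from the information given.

Adding inert gas at constant total pressure expands the volume, scaling every reacting partial pressure by the same factor. Δn_gas = 2 − 2 = 0, so Q is unchanged — no shift.
Removing β (g), a reactant, drives the reaction to the left.
The forward reaction is endothermic. Raising T favours the endothermic direction — shift to the right.
The individual effects push in opposite directions; without quantitative information the net direction cannot be determined.

cannot be determined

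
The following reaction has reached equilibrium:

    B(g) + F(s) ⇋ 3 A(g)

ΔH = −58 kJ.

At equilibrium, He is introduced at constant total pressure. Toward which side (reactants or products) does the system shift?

right

Adding inert gas at constant total pressure expands the volume and lowers every reacting partial pressure. With Δn_gas = 3 − 1 = +2, Q moves away from K toward the side with fewer gas moles, so the system shifts toward the side with more gas moles — to the right.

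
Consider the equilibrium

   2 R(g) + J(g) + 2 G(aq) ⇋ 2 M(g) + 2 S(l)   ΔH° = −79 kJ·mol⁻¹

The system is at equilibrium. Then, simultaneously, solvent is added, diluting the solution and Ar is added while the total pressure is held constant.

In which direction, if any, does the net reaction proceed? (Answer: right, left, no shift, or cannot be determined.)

Dilution lowers every aqueous concentration by the same factor. Δn_aq = 0 − 2 = -2, so the system shifts toward the side with more dissolved moles — to the left.
Adding inert gas at constant total pressure expands the volume and lowers every reacting partial pressure. With Δn_gas = 2 − 3 = -1, Q moves away from K toward the side with fewer gas moles, so the system shifts toward the side with more gas moles — to the left.
All effects act in the same direction — net shift to the left.

left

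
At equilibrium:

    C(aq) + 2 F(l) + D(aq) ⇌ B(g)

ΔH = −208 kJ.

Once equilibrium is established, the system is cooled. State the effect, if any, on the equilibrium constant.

K depends on temperature via the van 't Hoff relation. The forward reaction is exothermic, so lowering T increases K.

increases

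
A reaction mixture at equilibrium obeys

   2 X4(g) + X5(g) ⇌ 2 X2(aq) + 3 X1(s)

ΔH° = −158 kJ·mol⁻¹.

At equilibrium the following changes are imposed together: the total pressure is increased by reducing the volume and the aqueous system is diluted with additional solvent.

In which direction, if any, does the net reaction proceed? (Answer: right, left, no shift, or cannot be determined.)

right

Gas moles: reactants 3, products 0 (Δn_gas = -3). Compression shifts the system toward the side with fewer moles of gas — to the right.
Dilution lowers every aqueous concentration by the same factor. Δn_aq = 2 − 0 = +2, so the system shifts toward the side with more dissolved moles — to the right.
All effects act in the same direction — net shift to the right.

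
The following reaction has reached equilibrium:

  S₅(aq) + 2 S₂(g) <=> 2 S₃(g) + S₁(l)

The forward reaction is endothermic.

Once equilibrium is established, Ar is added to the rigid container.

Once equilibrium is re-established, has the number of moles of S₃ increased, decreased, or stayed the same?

At constant volume, adding an inert gas leaves every reacting species' partial pressure unchanged, so Q is unchanged — no shift from this change.
No net shift occurs, so the amount of S₃ is unchanged.

unchanged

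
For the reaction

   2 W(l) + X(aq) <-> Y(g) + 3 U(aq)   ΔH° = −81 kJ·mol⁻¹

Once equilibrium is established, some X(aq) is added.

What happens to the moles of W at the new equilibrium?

Adding X (aq), a reactant, drives the reaction to the right.
The net shift is to the right. W is a reactant, so its amount decreases.

decreases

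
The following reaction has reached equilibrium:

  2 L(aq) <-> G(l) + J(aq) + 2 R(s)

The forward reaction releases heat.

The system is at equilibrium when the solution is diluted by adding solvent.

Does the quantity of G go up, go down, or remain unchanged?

decreases

Dilution lowers every aqueous concentration by the same factor. Δn_aq = 1 − 2 = -1, so the system shifts toward the side with more dissolved moles — to the left.
The net shift is to the left. G is a product, so its amount decreases.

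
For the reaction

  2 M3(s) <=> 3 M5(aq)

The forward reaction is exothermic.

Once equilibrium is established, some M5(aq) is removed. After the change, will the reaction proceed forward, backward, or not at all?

Removing M5 (aq), a product, drives the reaction to the right.

right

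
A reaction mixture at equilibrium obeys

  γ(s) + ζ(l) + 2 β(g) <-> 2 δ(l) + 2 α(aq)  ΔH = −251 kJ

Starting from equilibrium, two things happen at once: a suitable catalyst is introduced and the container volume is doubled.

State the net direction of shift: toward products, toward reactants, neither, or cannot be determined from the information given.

left

A catalyst speeds both forward and reverse rates equally; it changes neither Q nor K — no shift from this change.
Gas moles: reactants 2, products 0 (Δn_gas = -2). Expansion shifts the system toward the side with more moles of gas — to the left.
Only the nonzero effect(s) matter; the net shift is to the left.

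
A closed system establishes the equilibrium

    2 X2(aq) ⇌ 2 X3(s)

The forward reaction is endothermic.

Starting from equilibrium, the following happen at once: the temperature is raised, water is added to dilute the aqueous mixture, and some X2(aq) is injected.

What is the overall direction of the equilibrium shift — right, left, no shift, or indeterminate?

cannot be determined

The forward reaction is endothermic. Raising T favours the endothermic direction — shift to the right.
Dilution lowers every aqueous concentration by the same factor. Δn_aq = 0 − 2 = -2, so the system shifts toward the side with more dissolved moles — to the left.
Adding X2 (aq), a reactant, drives the reaction to the right.
The individual effects push in opposite directions; without quantitative information the net direction cannot be determined.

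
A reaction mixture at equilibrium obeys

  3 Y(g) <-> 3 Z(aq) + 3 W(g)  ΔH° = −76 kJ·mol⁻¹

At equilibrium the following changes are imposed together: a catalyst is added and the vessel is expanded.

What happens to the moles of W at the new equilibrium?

A catalyst speeds both forward and reverse rates equally; it changes neither Q nor K — no shift from this change.
Gas moles: reactants 3, products 3. Δn_gas = 0, so a volume change leaves Q equal to K — no shift from this change.
No net shift occurs, so the amount of W is unchanged.

unchanged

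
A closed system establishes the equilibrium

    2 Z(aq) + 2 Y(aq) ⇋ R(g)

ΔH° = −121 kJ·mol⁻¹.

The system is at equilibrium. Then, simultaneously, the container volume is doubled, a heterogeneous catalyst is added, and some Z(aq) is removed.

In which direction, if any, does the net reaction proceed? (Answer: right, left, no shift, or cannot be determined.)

cannot be determined

Gas moles: reactants 0, products 1 (Δn_gas = +1). Expansion shifts the system toward the side with more moles of gas — to the right.
A catalyst speeds both forward and reverse rates equally; it changes neither Q nor K — no shift from this change.
Removing Z (aq), a reactant, drives the reaction to the left.
The individual effects push in opposite directions; without quantitative information the net direction cannot be determined.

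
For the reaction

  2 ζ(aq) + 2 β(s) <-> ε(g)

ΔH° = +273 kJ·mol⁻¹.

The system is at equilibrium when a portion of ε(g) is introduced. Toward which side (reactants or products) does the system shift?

left

Adding ε (g), a product, drives the reaction to the left.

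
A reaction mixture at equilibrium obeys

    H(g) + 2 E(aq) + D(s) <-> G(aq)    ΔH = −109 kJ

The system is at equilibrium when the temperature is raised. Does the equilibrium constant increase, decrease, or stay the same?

K depends on temperature via the van 't Hoff relation. The forward reaction is exothermic, so raising T decreases K.

decreases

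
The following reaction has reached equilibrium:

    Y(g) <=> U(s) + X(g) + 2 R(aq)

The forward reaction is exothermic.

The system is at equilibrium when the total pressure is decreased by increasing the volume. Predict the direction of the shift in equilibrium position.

Gas moles: reactants 1, products 1. Δn_gas = 0, so a volume change leaves Q equal to K — no shift from this change.

no shift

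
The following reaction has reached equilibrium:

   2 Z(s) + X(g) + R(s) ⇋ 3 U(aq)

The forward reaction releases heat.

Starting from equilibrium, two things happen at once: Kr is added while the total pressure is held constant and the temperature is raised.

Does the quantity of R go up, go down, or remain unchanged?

Adding inert gas at constant total pressure expands the volume and lowers every reacting partial pressure. With Δn_gas = 0 − 1 = -1, Q moves away from K toward the side with fewer gas moles, so the system shifts toward the side with more gas moles — to the left.
The forward reaction is exothermic. Raising T favours the endothermic direction — shift to the left.
The net shift is to the left. R is a reactant, so its amount increases.

increases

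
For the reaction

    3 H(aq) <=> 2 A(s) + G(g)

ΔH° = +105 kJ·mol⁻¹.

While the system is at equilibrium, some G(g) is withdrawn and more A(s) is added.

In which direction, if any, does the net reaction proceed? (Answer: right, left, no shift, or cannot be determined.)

Removing G (g), a product, drives the reaction to the right.
A is a pure solid; its activity is 1 regardless of amount, so Q is unaffected — no shift from this change.
Only the nonzero effect(s) matter; the net shift is to the right.

right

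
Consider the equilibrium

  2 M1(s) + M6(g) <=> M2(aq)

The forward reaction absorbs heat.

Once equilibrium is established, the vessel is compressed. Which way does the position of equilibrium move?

right

Gas moles: reactants 1, products 0 (Δn_gas = -1). Compression shifts the system toward the side with fewer moles of gas — to the right.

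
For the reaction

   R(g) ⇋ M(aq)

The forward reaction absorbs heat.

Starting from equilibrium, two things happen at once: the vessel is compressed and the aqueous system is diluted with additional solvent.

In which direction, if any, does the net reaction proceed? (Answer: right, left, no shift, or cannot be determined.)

Gas moles: reactants 1, products 0 (Δn_gas = -1). Compression shifts the system toward the side with fewer moles of gas — to the right.
Dilution lowers every aqueous concentration by the same factor. Δn_aq = 1 − 0 = +1, so the system shifts toward the side with more dissolved moles — to the right.
All effects act in the same direction — net shift to the right.

right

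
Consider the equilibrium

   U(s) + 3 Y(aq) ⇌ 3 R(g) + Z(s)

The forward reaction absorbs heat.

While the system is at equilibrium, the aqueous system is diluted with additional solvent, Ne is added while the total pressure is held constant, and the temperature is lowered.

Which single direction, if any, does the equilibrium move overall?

Dilution lowers every aqueous concentration by the same factor. Δn_aq = 0 − 3 = -3, so the system shifts toward the side with more dissolved moles — to the left.
Adding inert gas at constant total pressure expands the volume and lowers every reacting partial pressure. With Δn_gas = 3 − 0 = +3, Q moves away from K toward the side with fewer gas moles, so the system shifts toward the side with more gas moles — to the right.
The forward reaction is endothermic. Lowering T favours the exothermic direction — shift to the left.
The individual effects push in opposite directions; without quantitative information the net direction cannot be determined.

cannot be determined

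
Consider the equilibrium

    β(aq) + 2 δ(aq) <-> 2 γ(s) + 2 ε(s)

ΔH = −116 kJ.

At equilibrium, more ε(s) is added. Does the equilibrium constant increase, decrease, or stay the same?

The equilibrium constant depends only on temperature. This perturbation changes neither the position of equilibrium nor K.

unchanged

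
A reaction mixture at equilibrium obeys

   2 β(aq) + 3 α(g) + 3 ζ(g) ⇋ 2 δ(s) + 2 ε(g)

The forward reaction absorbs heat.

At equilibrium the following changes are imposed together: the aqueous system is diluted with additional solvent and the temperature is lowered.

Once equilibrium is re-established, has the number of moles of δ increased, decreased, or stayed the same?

decreases

Dilution lowers every aqueous concentration by the same factor. Δn_aq = 0 − 2 = -2, so the system shifts toward the side with more dissolved moles — to the left.
The forward reaction is endothermic. Lowering T favours the exothermic direction — shift to the left.
The net shift is to the left. δ is a product, so its amount decreases.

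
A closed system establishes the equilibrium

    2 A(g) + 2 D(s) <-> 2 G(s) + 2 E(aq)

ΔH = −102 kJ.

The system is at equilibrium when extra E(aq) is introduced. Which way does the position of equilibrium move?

Adding E (aq), a product, drives the reaction to the left.

left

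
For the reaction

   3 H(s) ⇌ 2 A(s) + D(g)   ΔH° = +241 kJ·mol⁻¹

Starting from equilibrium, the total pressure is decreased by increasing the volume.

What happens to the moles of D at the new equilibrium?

increases

Gas moles: reactants 0, products 1 (Δn_gas = +1). Expansion shifts the system toward the side with more moles of gas — to the right.
The net shift is to the right. D is a product, so its amount increases.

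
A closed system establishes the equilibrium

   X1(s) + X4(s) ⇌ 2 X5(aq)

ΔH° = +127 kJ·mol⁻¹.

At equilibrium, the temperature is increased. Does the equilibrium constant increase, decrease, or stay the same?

increases

K depends on temperature via the van 't Hoff relation. The forward reaction is endothermic, so raising T increases K.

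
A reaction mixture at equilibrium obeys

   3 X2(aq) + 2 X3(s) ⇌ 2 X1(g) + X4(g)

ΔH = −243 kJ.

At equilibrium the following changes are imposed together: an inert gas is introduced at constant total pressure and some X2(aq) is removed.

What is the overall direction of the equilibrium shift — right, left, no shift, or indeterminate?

Adding inert gas at constant total pressure expands the volume and lowers every reacting partial pressure. With Δn_gas = 3 − 0 = +3, Q moves away from K toward the side with fewer gas moles, so the system shifts toward the side with more gas moles — to the right.
Removing X2 (aq), a reactant, drives the reaction to the left.
The individual effects push in opposite directions; without quantitative information the net direction cannot be determined.

cannot be determined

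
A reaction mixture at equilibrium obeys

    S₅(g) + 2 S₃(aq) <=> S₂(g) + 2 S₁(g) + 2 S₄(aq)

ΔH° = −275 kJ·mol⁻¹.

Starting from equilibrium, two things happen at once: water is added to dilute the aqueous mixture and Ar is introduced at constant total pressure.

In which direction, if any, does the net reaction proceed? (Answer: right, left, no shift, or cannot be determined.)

right

Dilution scales every aqueous concentration by the same factor. Δn_aq = 2 − 2 = 0, so Q is unchanged — no shift.
Adding inert gas at constant total pressure expands the volume and lowers every reacting partial pressure. With Δn_gas = 3 − 1 = +2, Q moves away from K toward the side with fewer gas moles, so the system shifts toward the side with more gas moles — to the right.
Only the nonzero effect(s) matter; the net shift is to the right.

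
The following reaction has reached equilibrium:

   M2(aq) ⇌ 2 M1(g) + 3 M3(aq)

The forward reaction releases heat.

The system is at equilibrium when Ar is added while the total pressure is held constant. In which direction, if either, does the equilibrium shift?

right

Adding inert gas at constant total pressure expands the volume and lowers every reacting partial pressure. With Δn_gas = 2 − 0 = +2, Q moves away from K toward the side with fewer gas moles, so the system shifts toward the side with more gas moles — to the right.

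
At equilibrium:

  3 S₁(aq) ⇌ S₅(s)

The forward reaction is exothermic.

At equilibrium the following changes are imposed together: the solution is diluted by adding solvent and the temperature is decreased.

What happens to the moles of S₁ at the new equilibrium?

Dilution lowers every aqueous concentration by the same factor. Δn_aq = 0 − 3 = -3, so the system shifts toward the side with more dissolved moles — to the left.
The forward reaction is exothermic. Lowering T favours the exothermic direction — shift to the right.
The two effects oppose each other, so the net shift — and hence the change in S₁ — cannot be determined from the given information.

cannot be determined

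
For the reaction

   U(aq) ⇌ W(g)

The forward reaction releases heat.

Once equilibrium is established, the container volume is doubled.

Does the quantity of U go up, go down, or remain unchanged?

decreases

Gas moles: reactants 0, products 1 (Δn_gas = +1). Expansion shifts the system toward the side with more moles of gas — to the right.
The net shift is to the right. U is a reactant, so its amount decreases.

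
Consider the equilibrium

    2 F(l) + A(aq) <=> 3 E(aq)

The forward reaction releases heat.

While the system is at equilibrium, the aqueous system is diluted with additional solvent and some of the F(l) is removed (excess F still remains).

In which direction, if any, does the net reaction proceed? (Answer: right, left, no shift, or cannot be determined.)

right

Dilution lowers every aqueous concentration by the same factor. Δn_aq = 3 − 1 = +2, so the system shifts toward the side with more dissolved moles — to the right.
F is a pure liquid; its activity is 1 regardless of amount, so Q is unaffected — no shift from this change.
Only the nonzero effect(s) matter; the net shift is to the right.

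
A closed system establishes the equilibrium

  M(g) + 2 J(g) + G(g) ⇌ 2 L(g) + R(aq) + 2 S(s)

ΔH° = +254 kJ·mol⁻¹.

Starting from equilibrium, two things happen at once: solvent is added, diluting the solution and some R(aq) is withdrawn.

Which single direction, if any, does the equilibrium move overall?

Dilution lowers every aqueous concentration by the same factor. Δn_aq = 1 − 0 = +1, so the system shifts toward the side with more dissolved moles — to the right.
Removing R (aq), a product, drives the reaction to the right.
All effects act in the same direction — net shift to the right.

right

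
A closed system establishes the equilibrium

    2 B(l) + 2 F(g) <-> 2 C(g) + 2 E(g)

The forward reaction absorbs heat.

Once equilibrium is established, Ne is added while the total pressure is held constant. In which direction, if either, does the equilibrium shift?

right

Adding inert gas at constant total pressure expands the volume and lowers every reacting partial pressure. With Δn_gas = 4 − 2 = +2, Q moves away from K toward the side with fewer gas moles, so the system shifts toward the side with more gas moles — to the right.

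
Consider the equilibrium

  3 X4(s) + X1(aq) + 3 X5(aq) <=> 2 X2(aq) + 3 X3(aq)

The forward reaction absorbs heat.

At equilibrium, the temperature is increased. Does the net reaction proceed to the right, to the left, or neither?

right

The forward reaction is endothermic. Raising T favours the endothermic direction — shift to the right.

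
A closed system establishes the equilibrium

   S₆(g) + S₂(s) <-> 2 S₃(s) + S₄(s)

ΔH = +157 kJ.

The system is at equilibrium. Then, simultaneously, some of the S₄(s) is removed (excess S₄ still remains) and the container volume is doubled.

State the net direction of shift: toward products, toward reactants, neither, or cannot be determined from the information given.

S₄ is a pure solid; its activity is 1 regardless of amount, so Q is unaffected — no shift from this change.
Gas moles: reactants 1, products 0 (Δn_gas = -1). Expansion shifts the system toward the side with more moles of gas — to the left.
Only the nonzero effect(s) matter; the net shift is to the left.

left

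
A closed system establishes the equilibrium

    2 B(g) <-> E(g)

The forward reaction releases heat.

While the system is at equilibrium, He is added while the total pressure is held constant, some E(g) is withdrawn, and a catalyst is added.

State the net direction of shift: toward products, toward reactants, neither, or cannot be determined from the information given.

cannot be determined

Adding inert gas at constant total pressure expands the volume and lowers every reacting partial pressure. With Δn_gas = 1 − 2 = -1, Q moves away from K toward the side with fewer gas moles, so the system shifts toward the side with more gas moles — to the left.
Removing E (g), a product, drives the reaction to the right.
A catalyst speeds both forward and reverse rates equally; it changes neither Q nor K — no shift from this change.
The individual effects push in opposite directions; without quantitative information the net direction cannot be determined.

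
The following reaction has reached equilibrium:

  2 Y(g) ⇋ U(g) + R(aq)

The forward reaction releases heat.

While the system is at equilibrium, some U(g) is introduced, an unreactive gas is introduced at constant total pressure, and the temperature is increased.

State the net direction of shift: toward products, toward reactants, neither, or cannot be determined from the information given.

Adding U (g), a product, drives the reaction to the left.
Adding inert gas at constant total pressure expands the volume and lowers every reacting partial pressure. With Δn_gas = 1 − 2 = -1, Q moves away from K toward the side with fewer gas moles, so the system shifts toward the side with more gas moles — to the left.
The forward reaction is exothermic. Raising T favours the endothermic direction — shift to the left.
All effects act in the same direction — net shift to the left.

left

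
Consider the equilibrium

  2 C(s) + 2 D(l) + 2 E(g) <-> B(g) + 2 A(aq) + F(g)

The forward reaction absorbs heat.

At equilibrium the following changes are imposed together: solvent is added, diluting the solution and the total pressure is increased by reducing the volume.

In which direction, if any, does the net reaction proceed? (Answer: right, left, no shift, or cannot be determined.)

right

Dilution lowers every aqueous concentration by the same factor. Δn_aq = 2 − 0 = +2, so the system shifts toward the side with more dissolved moles — to the right.
Gas moles: reactants 2, products 2. Δn_gas = 0, so a volume change leaves Q equal to K — no shift from this change.
Only the nonzero effect(s) matter; the net shift is to the right.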